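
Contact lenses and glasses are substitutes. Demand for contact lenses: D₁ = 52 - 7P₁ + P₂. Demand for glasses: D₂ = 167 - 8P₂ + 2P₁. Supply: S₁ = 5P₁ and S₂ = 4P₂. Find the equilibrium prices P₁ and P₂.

P₁ = 791/142, P₂ = 1054/71

Market 1: 52 - 7P₁ + P₂ = 5P₁ → 12P₁ - P₂ = 52.
Market 2: 12P₂ - 2P₁ = 167.
Eliminating P₂: 12×(1) + 1×(2) gives 142P₁ = 791, so P₁ = 791/142.
Back-substitute into (2): P₂ = (167 + 2×791/142) / 12 = 1054/71.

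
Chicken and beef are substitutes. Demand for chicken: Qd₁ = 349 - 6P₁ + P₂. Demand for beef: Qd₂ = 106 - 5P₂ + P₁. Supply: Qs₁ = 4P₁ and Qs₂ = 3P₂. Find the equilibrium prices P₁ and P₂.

P₁ = 2898/79, P₂ = 1409/79

Market 1: 349 - 6P₁ + P₂ = 4P₁ → 10P₁ - P₂ = 349.
Market 2: 8P₂ - P₁ = 106.
Eliminating P₂: 8×(1) + 1×(2) gives 79P₁ = 2898, so P₁ = 2898/79.
Back-substitute into (2): P₂ = (106 + 1×2898/79) / 8 = 1409/79.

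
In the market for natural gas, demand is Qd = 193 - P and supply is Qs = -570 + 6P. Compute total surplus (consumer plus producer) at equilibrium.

Equilibrium: 193 - P = -570 + 6P gives P* = 109, Q* = 84.
Demand choke price: P = 193; supply starts at P = 95.
CS = ½(193 − 109)(84) = 3528; PS = ½(109 − 95)(84) = 588.

Total surplus = 4116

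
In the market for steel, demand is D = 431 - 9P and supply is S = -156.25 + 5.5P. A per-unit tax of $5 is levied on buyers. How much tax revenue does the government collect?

Tax revenue = 14335/58

Pre-tax equilibrium: P* = 40.5, Q* = 66.5.
Tax on buyers shifts demand to D = 431 − 9(P + 5) = 386 - 9P.
386 - 9P = -156.25 + 5.5P gives seller price Ps = 2169/58; buyers pay Pb = 2169/58 + 5 = 2459/58.
New quantity: Q = 431 − 9(2459/58) = 2867/58.
Revenue = 5 × 2867/58 = 14335/58.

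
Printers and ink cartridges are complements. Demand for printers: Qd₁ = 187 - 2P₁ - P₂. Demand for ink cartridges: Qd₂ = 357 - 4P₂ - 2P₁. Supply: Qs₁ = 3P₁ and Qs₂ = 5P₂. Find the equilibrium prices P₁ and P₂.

P₁ = 1326/43, P₂ = 1411/43

Market 1: 187 - 2P₁ - P₂ = 3P₁ → 5P₁ + P₂ = 187.
Market 2: 9P₂ + 2P₁ = 357.
Eliminating P₂: 9×(1) − 1×(2) gives 43P₁ = 1326, so P₁ = 1326/43.
Back-substitute into (2): P₂ = (357 − 2×1326/43) / 9 = 1411/43.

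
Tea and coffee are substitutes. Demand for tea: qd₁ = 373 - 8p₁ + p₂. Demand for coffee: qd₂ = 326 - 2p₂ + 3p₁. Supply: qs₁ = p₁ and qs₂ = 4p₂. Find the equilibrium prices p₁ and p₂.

Market 1: 373 - 8p₁ + p₂ = p₁ → 9p₁ - p₂ = 373.
Market 2: 6p₂ - 3p₁ = 326.
Eliminating p₂: 6×(1) + 1×(2) gives 51p₁ = 2564, so p₁ = 2564/51.
Back-substitute into (2): p₂ = (326 + 3×2564/51) / 6 = 1351/17.

p₁ = 2564/51, p₂ = 1351/17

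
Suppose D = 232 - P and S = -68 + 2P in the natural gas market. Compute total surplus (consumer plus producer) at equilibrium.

Total surplus = 13068

Equilibrium: 232 - P = -68 + 2P gives P* = 100, Q* = 132.
Demand choke price: P = 232; supply starts at P = 34.
CS = ½(232 − 100)(132) = 8712; PS = ½(100 − 34)(132) = 4356.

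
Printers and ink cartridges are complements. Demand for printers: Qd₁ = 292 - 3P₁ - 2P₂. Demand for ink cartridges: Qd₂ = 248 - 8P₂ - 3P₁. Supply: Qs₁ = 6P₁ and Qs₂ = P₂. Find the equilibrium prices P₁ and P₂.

Market 1: 292 - 3P₁ - 2P₂ = 6P₁ → 9P₁ + 2P₂ = 292.
Market 2: 9P₂ + 3P₁ = 248.
Eliminating P₂: 9×(1) − 2×(2) gives 75P₁ = 2132, so P₁ = 2132/75.
Back-substitute into (2): P₂ = (248 − 3×2132/75) / 9 = 18.08.

P₁ = 2132/75, P₂ = 18.08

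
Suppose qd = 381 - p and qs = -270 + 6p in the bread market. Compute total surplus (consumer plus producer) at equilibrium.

Total surplus = 48384

Equilibrium: 381 - p = -270 + 6p gives p* = 93, q* = 288.
Demand choke price: p = 381; supply starts at p = 45.
CS = ½(381 − 93)(288) = 41472; PS = ½(93 − 45)(288) = 6912.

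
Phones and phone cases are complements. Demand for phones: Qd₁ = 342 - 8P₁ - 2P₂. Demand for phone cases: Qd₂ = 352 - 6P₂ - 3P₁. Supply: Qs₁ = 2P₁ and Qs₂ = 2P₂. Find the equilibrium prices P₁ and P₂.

Market 1: 342 - 8P₁ - 2P₂ = 2P₁ → 10P₁ + 2P₂ = 342.
Market 2: 8P₂ + 3P₁ = 352.
Eliminating P₂: 8×(1) − 2×(2) gives 74P₁ = 2032, so P₁ = 1016/37.
Back-substitute into (2): P₂ = (352 − 3×1016/37) / 8 = 1247/37.

P₁ = 1016/37, P₂ = 1247/37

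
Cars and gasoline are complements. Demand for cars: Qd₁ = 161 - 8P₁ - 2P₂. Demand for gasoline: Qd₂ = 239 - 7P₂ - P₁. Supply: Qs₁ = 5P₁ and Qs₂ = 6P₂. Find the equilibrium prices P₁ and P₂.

Market 1: 161 - 8P₁ - 2P₂ = 5P₁ → 13P₁ + 2P₂ = 161.
Market 2: 13P₂ + P₁ = 239.
Eliminating P₂: 13×(1) − 2×(2) gives 167P₁ = 1615, so P₁ = 1615/167.
Back-substitute into (2): P₂ = (239 − 1×1615/167) / 13 = 2946/167.

P₁ = 1615/167, P₂ = 2946/167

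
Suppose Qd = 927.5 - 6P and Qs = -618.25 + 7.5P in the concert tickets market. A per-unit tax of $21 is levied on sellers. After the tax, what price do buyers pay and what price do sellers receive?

Pre-tax equilibrium: P* = 114.5, Q* = 240.5.
Tax on sellers shifts supply to Qs = -618.25 + 7.5(P − 21) = -775.75 + 7.5P.
927.5 - 6P = -775.75 + 7.5P gives buyer price Pb = 757/6; sellers receive Ps = 757/6 − 21 = 631/6.
New quantity: Q = 927.5 − 6(757/6) = 170.5.

Buyers pay 757/6, sellers receive 631/6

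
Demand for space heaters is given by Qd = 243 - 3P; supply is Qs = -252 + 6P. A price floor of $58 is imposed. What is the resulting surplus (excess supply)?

Equilibrium price would be P* = 55, so the floor at 58 binds.
At P = 58: Qd = 69, Qs = 96.
Surplus = 96 − 69 = 27.

Surplus = 27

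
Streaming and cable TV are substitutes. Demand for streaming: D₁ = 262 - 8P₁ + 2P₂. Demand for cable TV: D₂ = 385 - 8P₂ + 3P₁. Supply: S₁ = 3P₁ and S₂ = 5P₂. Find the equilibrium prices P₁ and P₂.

Market 1: 262 - 8P₁ + 2P₂ = 3P₁ → 11P₁ - 2P₂ = 262.
Market 2: 13P₂ - 3P₁ = 385.
Eliminating P₂: 13×(1) + 2×(2) gives 137P₁ = 4176, so P₁ = 4176/137.
Back-substitute into (2): P₂ = (385 + 3×4176/137) / 13 = 5021/137.

P₁ = 4176/137, P₂ = 5021/137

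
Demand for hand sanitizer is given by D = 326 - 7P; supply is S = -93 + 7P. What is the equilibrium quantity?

Q* = 116.5

Set D = S: 326 - 7P = -93 + 7P.
419 = 14P, so P* = 419/14.
Q* = 326 − 7(419/14) = 116.5.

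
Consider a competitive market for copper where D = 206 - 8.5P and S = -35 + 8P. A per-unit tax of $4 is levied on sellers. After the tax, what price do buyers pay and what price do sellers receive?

Buyers pay 182/11, sellers receive 138/11

Pre-tax equilibrium: P* = 482/33, Q* = 2701/33.
Tax on sellers shifts supply to S = -35 + 8(P − 4) = -67 + 8P.
206 - 8.5P = -67 + 8P gives buyer price Pb = 182/11; sellers receive Ps = 182/11 − 4 = 138/11.
New quantity: Q = 206 − 8.5(182/11) = 719/11.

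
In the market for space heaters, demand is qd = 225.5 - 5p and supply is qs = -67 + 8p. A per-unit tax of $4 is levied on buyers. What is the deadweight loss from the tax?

Deadweight loss = 320/13

Pre-tax equilibrium: p* = 22.5, q* = 113.
Tax on buyers shifts demand to qd = 225.5 − 5(p + 4) = 205.5 - 5p.
205.5 - 5p = -67 + 8p gives seller price ps = 545/26; buyers pay pb = 545/26 + 4 = 649/26.
New quantity: q = 225.5 − 5(649/26) = 1309/13.
DWL = ½ × 4 × (113 − 1309/13) = 320/13.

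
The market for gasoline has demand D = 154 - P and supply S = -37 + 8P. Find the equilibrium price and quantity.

Set D = S: 154 - P = -37 + 8P.
191 = 9P, so P* = 191/9.
Q* = 154 − 1(191/9) = 1195/9.

P* = 191/9, Q* = 1195/9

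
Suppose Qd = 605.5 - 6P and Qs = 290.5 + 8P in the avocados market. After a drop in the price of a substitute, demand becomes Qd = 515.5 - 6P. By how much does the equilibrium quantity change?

Original equilibrium: P* = 22.5, Q* = 470.5.
New equilibrium: 515.5 - 6P = 290.5 + 8P, so 225 = 14P and P' = 225/14; Q' = 515.5 − 6(225/14) = 5867/14.
Change in quantity: 5867/14 − 470.5 = -360/7.

ΔQ = -360/7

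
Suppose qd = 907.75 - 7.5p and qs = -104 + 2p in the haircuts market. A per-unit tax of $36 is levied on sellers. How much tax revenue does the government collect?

Tax revenue = 35676/19

Pre-tax equilibrium: p* = 106.5, q* = 109.
Tax on sellers shifts supply to qs = -104 + 2(p − 36) = -176 + 2p.
907.75 - 7.5p = -176 + 2p gives buyer price pb = 4335/38; sellers receive ps = 4335/38 − 36 = 2967/38.
New quantity: q = 907.75 − 7.5(4335/38) = 991/19.
Revenue = 36 × 991/19 = 35676/19.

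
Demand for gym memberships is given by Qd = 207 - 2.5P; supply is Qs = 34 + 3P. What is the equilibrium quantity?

Set Qd = Qs: 207 - 2.5P = 34 + 3P.
173 = 5.5P, so P* = 346/11.
Q* = 207 − 2.5(346/11) = 1412/11.

Q* = 1412/11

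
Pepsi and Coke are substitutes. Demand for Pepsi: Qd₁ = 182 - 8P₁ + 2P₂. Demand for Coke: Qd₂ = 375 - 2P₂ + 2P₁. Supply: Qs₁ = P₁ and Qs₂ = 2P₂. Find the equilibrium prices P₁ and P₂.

P₁ = 46.1875, P₂ = 116.84375

Market 1: 182 - 8P₁ + 2P₂ = P₁ → 9P₁ - 2P₂ = 182.
Market 2: 4P₂ - 2P₁ = 375.
Eliminating P₂: 4×(1) + 2×(2) gives 32P₁ = 1478, so P₁ = 46.1875.
Back-substitute into (2): P₂ = (375 + 2×46.1875) / 4 = 116.84375.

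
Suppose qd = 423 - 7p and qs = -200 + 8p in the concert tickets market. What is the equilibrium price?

Set qd = qs: 423 - 7p = -200 + 8p.
623 = 15p, so p* = 623/15.
q* = 423 − 7(623/15) = 1984/15.

p* = 623/15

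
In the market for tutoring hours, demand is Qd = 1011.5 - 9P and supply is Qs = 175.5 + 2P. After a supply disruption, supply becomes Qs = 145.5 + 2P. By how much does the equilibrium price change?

Original equilibrium: P* = 76, Q* = 327.5.
New equilibrium: 1011.5 - 9P = 145.5 + 2P, so 866 = 11P and P' = 866/11; Q' = 1011.5 − 9(866/11) = 6665/22.
Change in price: 866/11 − 76 = 30/11.

ΔP = 30/11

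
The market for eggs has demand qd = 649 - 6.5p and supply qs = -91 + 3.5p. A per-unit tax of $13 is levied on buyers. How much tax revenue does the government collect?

Tax revenue = 1799.525

Pre-tax equilibrium: p* = 74, q* = 168.
Tax on buyers shifts demand to qd = 649 − 6.5(p + 13) = 564.5 - 6.5p.
564.5 - 6.5p = -91 + 3.5p gives seller price ps = 65.55; buyers pay pb = 65.55 + 13 = 78.55.
New quantity: q = 649 − 6.5(78.55) = 138.425.
Revenue = 13 × 138.425 = 1799.525.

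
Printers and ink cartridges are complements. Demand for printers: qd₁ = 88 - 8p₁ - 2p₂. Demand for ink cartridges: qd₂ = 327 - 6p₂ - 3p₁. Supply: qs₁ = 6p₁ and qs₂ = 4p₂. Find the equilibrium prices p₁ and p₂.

p₁ = 113/67, p₂ = 2157/67

Market 1: 88 - 8p₁ - 2p₂ = 6p₁ → 14p₁ + 2p₂ = 88.
Market 2: 10p₂ + 3p₁ = 327.
Eliminating p₂: 10×(1) − 2×(2) gives 134p₁ = 226, so p₁ = 113/67.
Back-substitute into (2): p₂ = (327 − 3×113/67) / 10 = 2157/67.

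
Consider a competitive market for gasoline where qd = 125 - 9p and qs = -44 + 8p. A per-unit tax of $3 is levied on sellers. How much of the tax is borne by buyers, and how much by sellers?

Pre-tax equilibrium: p* = 169/17, q* = 604/17.
Tax on sellers shifts supply to qs = -44 + 8(p − 3) = -68 + 8p.
125 - 9p = -68 + 8p gives buyer price pb = 193/17; sellers receive ps = 193/17 − 3 = 142/17.
New quantity: q = 125 − 9(193/17) = 388/17.
Buyer burden = 193/17 − 169/17 = 24/17; seller burden = 169/17 − 142/17 = 27/17.

Buyers bear 24/17, sellers bear 27/17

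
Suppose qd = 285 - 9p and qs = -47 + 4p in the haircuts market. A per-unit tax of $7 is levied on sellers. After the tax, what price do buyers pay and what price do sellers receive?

Pre-tax equilibrium: p* = 332/13, q* = 717/13.
Tax on sellers shifts supply to qs = -47 + 4(p − 7) = -75 + 4p.
285 - 9p = -75 + 4p gives buyer price pb = 360/13; sellers receive ps = 360/13 − 7 = 269/13.
New quantity: q = 285 − 9(360/13) = 465/13.

Buyers pay 360/13, sellers receive 269/13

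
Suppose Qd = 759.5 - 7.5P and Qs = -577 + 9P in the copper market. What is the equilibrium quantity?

Q* = 152

Set Qd = Qs: 759.5 - 7.5P = -577 + 9P.
1336.5 = 16.5P, so P* = 81.
Q* = 759.5 − 7.5(81) = 152.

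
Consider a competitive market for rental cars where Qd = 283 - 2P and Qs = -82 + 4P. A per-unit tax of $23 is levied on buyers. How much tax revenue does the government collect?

Pre-tax equilibrium: P* = 365/6, Q* = 484/3.
Tax on buyers shifts demand to Qd = 283 − 2(P + 23) = 237 - 2P.
237 - 2P = -82 + 4P gives seller price Ps = 319/6; buyers pay Pb = 319/6 + 23 = 457/6.
New quantity: Q = 283 − 2(457/6) = 392/3.
Revenue = 23 × 392/3 = 9016/3.

Tax revenue = 9016/3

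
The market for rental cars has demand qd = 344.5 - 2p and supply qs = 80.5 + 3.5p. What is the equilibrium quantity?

Set qd = qs: 344.5 - 2p = 80.5 + 3.5p.
264 = 5.5p, so p* = 48.
q* = 344.5 − 2(48) = 248.5.

q* = 248.5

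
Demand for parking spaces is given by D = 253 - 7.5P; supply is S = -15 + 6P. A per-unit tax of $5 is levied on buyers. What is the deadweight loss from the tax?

Pre-tax equilibrium: P* = 536/27, Q* = 937/9.
Tax on buyers shifts demand to D = 253 − 7.5(P + 5) = 215.5 - 7.5P.
215.5 - 7.5P = -15 + 6P gives seller price Ps = 461/27; buyers pay Pb = 461/27 + 5 = 596/27.
New quantity: Q = 253 − 7.5(596/27) = 787/9.
DWL = ½ × 5 × (937/9 − 787/9) = 125/3.

Deadweight loss = 125/3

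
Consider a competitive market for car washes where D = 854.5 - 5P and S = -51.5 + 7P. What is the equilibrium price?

P* = 75.5

Set D = S: 854.5 - 5P = -51.5 + 7P.
906 = 12P, so P* = 75.5.
Q* = 854.5 − 5(75.5) = 477.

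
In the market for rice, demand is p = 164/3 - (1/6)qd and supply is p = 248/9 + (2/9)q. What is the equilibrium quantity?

q* = 488/7

Set the two price expressions equal: 164/3 - (1/6)q = 248/9 + (2/9)q.
244/9 = (7/18)q, so q* = 488/7.
p* = 164/3 − (1/6)(488/7) = 904/21.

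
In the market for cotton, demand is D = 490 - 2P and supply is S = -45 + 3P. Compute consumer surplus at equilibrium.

Equilibrium: 490 - 2P = -45 + 3P gives P* = 107, Q* = 276.
Demand choke price (D = 0): P = 245.
CS = ½(245 − 107)(276) = 19044.

Consumer surplus = 19044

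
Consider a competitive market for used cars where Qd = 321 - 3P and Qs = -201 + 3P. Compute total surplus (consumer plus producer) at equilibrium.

Total surplus = 1200

Equilibrium: 321 - 3P = -201 + 3P gives P* = 87, Q* = 60.
Demand choke price: P = 107; supply starts at P = 67.
CS = ½(107 − 87)(60) = 600; PS = ½(87 − 67)(60) = 600.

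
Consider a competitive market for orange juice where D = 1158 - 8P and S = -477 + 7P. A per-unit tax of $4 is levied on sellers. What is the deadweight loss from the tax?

Deadweight loss = 448/15

Pre-tax equilibrium: P* = 109, Q* = 286.
Tax on sellers shifts supply to S = -477 + 7(P − 4) = -505 + 7P.
1158 - 8P = -505 + 7P gives buyer price Pb = 1663/15; sellers receive Ps = 1663/15 − 4 = 1603/15.
New quantity: Q = 1158 − 8(1663/15) = 4066/15.
DWL = ½ × 4 × (286 − 4066/15) = 448/15.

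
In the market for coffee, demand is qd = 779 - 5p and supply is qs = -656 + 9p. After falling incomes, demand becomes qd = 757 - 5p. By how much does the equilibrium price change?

Original equilibrium: p* = 102.5, q* = 266.5.
New equilibrium: 757 - 5p = -656 + 9p, so 1413 = 14p and p' = 1413/14; q' = 757 − 5(1413/14) = 3533/14.
Change in price: 1413/14 − 102.5 = -11/7.

Δp = -11/7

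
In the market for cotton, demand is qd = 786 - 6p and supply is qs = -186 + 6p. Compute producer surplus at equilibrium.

Equilibrium: 786 - 6p = -186 + 6p gives p* = 81, q* = 300.
Supply starts at p = 31 (where qs = 0).
PS = ½(81 − 31)(300) = 7500.

Producer surplus = 7500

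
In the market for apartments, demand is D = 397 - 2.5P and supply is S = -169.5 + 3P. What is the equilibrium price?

P* = 103

Set D = S: 397 - 2.5P = -169.5 + 3P.
566.5 = 5.5P, so P* = 103.
Q* = 397 − 2.5(103) = 139.5.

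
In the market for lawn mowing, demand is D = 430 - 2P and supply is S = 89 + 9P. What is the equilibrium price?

Set D = S: 430 - 2P = 89 + 9P.
341 = 11P, so P* = 31.
Q* = 430 − 2(31) = 368.

P* = 31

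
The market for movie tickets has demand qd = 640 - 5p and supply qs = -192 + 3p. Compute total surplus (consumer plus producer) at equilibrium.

Total surplus = 3840

Equilibrium: 640 - 5p = -192 + 3p gives p* = 104, q* = 120.
Demand choke price: p = 128; supply starts at p = 64.
CS = ½(128 − 104)(120) = 1440; PS = ½(104 − 64)(120) = 2400.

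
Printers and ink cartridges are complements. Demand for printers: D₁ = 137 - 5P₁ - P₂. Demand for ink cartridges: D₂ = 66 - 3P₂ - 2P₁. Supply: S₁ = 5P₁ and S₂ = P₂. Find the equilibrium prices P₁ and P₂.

P₁ = 241/19, P₂ = 193/19

Market 1: 137 - 5P₁ - P₂ = 5P₁ → 10P₁ + P₂ = 137.
Market 2: 4P₂ + 2P₁ = 66.
Eliminating P₂: 4×(1) − 1×(2) gives 38P₁ = 482, so P₁ = 241/19.
Back-substitute into (2): P₂ = (66 − 2×241/19) / 4 = 193/19.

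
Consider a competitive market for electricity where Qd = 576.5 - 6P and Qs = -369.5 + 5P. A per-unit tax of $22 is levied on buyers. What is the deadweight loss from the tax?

Deadweight loss = 660

Pre-tax equilibrium: P* = 86, Q* = 60.5.
Tax on buyers shifts demand to Qd = 576.5 − 6(P + 22) = 444.5 - 6P.
444.5 - 6P = -369.5 + 5P gives seller price Ps = 74; buyers pay Pb = 74 + 22 = 96.
New quantity: Q = 576.5 − 6(96) = 0.5.
DWL = ½ × 22 × (60.5 − 0.5) = 660.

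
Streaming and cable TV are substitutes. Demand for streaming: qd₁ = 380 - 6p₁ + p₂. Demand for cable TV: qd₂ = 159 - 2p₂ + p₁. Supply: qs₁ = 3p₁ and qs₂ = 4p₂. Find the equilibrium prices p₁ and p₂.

p₁ = 2439/53, p₂ = 1811/53

Market 1: 380 - 6p₁ + p₂ = 3p₁ → 9p₁ - p₂ = 380.
Market 2: 6p₂ - p₁ = 159.
Eliminating p₂: 6×(1) + 1×(2) gives 53p₁ = 2439, so p₁ = 2439/53.
Back-substitute into (2): p₂ = (159 + 1×2439/53) / 6 = 1811/53.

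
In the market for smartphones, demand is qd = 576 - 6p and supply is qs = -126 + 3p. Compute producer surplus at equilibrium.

Producer surplus = 1944

Equilibrium: 576 - 6p = -126 + 3p gives p* = 78, q* = 108.
Supply starts at p = 42 (where qs = 0).
PS = ½(78 − 42)(108) = 1944.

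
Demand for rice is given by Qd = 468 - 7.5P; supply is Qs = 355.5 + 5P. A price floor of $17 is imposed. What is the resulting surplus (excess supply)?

Surplus = 100

Equilibrium price would be P* = 9, so the floor at 17 binds.
At P = 17: Qd = 340.5, Qs = 440.5.
Surplus = 440.5 − 340.5 = 100.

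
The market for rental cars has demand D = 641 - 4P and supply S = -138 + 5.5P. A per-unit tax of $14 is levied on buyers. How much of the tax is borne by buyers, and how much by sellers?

Pre-tax equilibrium: P* = 82, Q* = 313.
Tax on buyers shifts demand to D = 641 − 4(P + 14) = 585 - 4P.
585 - 4P = -138 + 5.5P gives seller price Ps = 1446/19; buyers pay Pb = 1446/19 + 14 = 1712/19.
New quantity: Q = 641 − 4(1712/19) = 5331/19.
Buyer burden = 1712/19 − 82 = 154/19; seller burden = 82 − 1446/19 = 112/19.

Buyers bear 154/19, sellers bear 112/19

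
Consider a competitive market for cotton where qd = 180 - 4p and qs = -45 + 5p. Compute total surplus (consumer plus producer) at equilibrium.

Equilibrium: 180 - 4p = -45 + 5p gives p* = 25, q* = 80.
Demand choke price: p = 45; supply starts at p = 9.
CS = ½(45 − 25)(80) = 800; PS = ½(25 − 9)(80) = 640.

Total surplus = 1440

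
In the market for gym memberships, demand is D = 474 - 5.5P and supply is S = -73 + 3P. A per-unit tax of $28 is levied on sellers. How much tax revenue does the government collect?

Pre-tax equilibrium: P* = 1094/17, Q* = 2041/17.
Tax on sellers shifts supply to S = -73 + 3(P − 28) = -157 + 3P.
474 - 5.5P = -157 + 3P gives buyer price Pb = 1262/17; sellers receive Ps = 1262/17 − 28 = 786/17.
New quantity: Q = 474 − 5.5(1262/17) = 1117/17.
Revenue = 28 × 1117/17 = 31276/17.

Tax revenue = 31276/17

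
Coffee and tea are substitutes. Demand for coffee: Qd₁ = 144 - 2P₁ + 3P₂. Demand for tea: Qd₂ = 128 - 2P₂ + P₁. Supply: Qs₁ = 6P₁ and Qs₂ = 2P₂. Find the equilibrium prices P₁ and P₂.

Market 1: 144 - 2P₁ + 3P₂ = 6P₁ → 8P₁ - 3P₂ = 144.
Market 2: 4P₂ - P₁ = 128.
Eliminating P₂: 4×(1) + 3×(2) gives 29P₁ = 960, so P₁ = 960/29.
Back-substitute into (2): P₂ = (128 + 1×960/29) / 4 = 1168/29.

P₁ = 960/29, P₂ = 1168/29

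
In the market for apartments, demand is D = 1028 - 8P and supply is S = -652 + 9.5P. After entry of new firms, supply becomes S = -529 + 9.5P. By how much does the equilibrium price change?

ΔP = -246/35

Original equilibrium: P* = 96, Q* = 260.
New equilibrium: 1028 - 8P = -529 + 9.5P, so 1557 = 17.5P and P' = 3114/35; Q' = 1028 − 8(3114/35) = 11068/35.
Change in price: 3114/35 − 96 = -246/35.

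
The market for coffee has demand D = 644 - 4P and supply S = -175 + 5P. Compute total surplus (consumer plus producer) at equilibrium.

Equilibrium: 644 - 4P = -175 + 5P gives P* = 91, Q* = 280.
Demand choke price: P = 161; supply starts at P = 35.
CS = ½(161 − 91)(280) = 9800; PS = ½(91 − 35)(280) = 7840.

Total surplus = 17640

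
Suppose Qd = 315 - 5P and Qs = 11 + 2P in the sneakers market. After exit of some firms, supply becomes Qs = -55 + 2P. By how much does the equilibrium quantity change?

ΔQ = -330/7

Original equilibrium: P* = 304/7, Q* = 685/7.
New equilibrium: 315 - 5P = -55 + 2P, so 370 = 7P and P' = 370/7; Q' = 315 − 5(370/7) = 355/7.
Change in quantity: 355/7 − 685/7 = -330/7.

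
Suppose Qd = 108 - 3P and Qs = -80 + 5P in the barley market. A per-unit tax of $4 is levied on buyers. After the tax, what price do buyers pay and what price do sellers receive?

Buyers pay $26, sellers receive $22

Pre-tax equilibrium: P* = 23.5, Q* = 37.5.
Tax on buyers shifts demand to Qd = 108 − 3(P + 4) = 96 - 3P.
96 - 3P = -80 + 5P gives seller price Ps = 22; buyers pay Pb = 22 + 4 = 26.
New quantity: Q = 108 − 3(26) = 30.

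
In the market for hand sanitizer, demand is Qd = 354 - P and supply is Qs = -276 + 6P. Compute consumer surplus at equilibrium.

Equilibrium: 354 - P = -276 + 6P gives P* = 90, Q* = 264.
Demand choke price (Qd = 0): P = 354.
CS = ½(354 − 90)(264) = 34848.

Consumer surplus = 34848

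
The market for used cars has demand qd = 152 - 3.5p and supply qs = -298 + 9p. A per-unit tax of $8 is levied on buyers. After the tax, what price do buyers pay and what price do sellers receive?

Pre-tax equilibrium: p* = 36, q* = 26.
Tax on buyers shifts demand to qd = 152 − 3.5(p + 8) = 124 - 3.5p.
124 - 3.5p = -298 + 9p gives seller price ps = 33.76; buyers pay pb = 33.76 + 8 = 41.76.
New quantity: q = 152 − 3.5(41.76) = 5.84.

Buyers pay $41.76, sellers receive $33.76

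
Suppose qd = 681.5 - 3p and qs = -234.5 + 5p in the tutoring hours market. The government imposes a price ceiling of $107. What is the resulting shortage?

Shortage = 60

Equilibrium price would be p* = 114.5, so the ceiling at 107 binds.
At p = 107: qd = 681.5 − 3(107) = 360.5, qs = -234.5 + 5(107) = 300.5.
Shortage = 360.5 − 300.5 = 60.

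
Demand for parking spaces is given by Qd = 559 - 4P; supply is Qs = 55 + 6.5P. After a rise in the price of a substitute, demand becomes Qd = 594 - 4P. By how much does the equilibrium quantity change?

Original equilibrium: P* = 48, Q* = 367.
New equilibrium: 594 - 4P = 55 + 6.5P, so 539 = 10.5P and P' = 154/3; Q' = 594 − 4(154/3) = 1166/3.
Change in quantity: 1166/3 − 367 = 65/3.

ΔQ = 65/3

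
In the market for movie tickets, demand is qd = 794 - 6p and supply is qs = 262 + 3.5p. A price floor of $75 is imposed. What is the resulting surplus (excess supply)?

Equilibrium price would be p* = 56, so the floor at 75 binds.
At p = 75: qd = 344, qs = 524.5.
Surplus = 524.5 − 344 = 180.5.

Surplus = 180.5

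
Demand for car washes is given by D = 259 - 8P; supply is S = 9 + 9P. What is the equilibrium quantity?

Set D = S: 259 - 8P = 9 + 9P.
250 = 17P, so P* = 250/17.
Q* = 259 − 8(250/17) = 2403/17.

Q* = 2403/17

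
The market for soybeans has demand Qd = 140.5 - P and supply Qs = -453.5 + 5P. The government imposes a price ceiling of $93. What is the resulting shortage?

Shortage = 36

Equilibrium price would be P* = 99, so the ceiling at 93 binds.
At P = 93: Qd = 140.5 − 1(93) = 47.5, Qs = -453.5 + 5(93) = 11.5.
Shortage = 47.5 − 11.5 = 36.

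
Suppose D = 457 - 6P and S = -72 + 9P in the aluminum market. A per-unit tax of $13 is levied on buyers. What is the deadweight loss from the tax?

Pre-tax equilibrium: P* = 529/15, Q* = 245.4.
Tax on buyers shifts demand to D = 457 − 6(P + 13) = 379 - 6P.
379 - 6P = -72 + 9P gives seller price Ps = 451/15; buyers pay Pb = 451/15 + 13 = 646/15.
New quantity: Q = 457 − 6(646/15) = 198.6.
DWL = ½ × 13 × (245.4 − 198.6) = 304.2.

Deadweight loss = 304.2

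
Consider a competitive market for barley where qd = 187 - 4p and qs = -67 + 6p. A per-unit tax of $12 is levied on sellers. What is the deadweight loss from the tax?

Deadweight loss = 172.8

Pre-tax equilibrium: p* = 25.4, q* = 85.4.
Tax on sellers shifts supply to qs = -67 + 6(p − 12) = -139 + 6p.
187 - 4p = -139 + 6p gives buyer price pb = 32.6; sellers receive ps = 32.6 − 12 = 20.6.
New quantity: q = 187 − 4(32.6) = 56.6.
DWL = ½ × 12 × (85.4 − 56.6) = 172.8.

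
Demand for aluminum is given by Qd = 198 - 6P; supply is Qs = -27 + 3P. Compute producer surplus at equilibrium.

Equilibrium: 198 - 6P = -27 + 3P gives P* = 25, Q* = 48.
Supply starts at P = 9 (where Qs = 0).
PS = ½(25 − 9)(48) = 384.

Producer surplus = 384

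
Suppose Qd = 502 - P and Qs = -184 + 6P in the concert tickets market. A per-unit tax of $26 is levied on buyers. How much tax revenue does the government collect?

Pre-tax equilibrium: P* = 98, Q* = 404.
Tax on buyers shifts demand to Qd = 502 − 1(P + 26) = 476 - P.
476 - P = -184 + 6P gives seller price Ps = 660/7; buyers pay Pb = 660/7 + 26 = 842/7.
New quantity: Q = 502 − 1(842/7) = 2672/7.
Revenue = 26 × 2672/7 = 69472/7.

Tax revenue = 69472/7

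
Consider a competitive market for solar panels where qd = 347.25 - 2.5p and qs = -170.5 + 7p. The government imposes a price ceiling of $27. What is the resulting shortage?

Equilibrium price would be p* = 54.5, so the ceiling at 27 binds.
At p = 27: qd = 347.25 − 2.5(27) = 279.75, qs = -170.5 + 7(27) = 18.5.
Shortage = 279.75 − 18.5 = 261.25.

Shortage = 261.25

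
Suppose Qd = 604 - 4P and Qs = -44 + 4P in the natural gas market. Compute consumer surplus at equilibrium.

Equilibrium: 604 - 4P = -44 + 4P gives P* = 81, Q* = 280.
Demand choke price (Qd = 0): P = 151.
CS = ½(151 − 81)(280) = 9800.

Consumer surplus = 9800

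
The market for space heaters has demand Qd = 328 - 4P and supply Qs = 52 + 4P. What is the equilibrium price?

Set Qd = Qs: 328 - 4P = 52 + 4P.
276 = 8P, so P* = 34.5.
Q* = 328 − 4(34.5) = 190.

P* = 34.5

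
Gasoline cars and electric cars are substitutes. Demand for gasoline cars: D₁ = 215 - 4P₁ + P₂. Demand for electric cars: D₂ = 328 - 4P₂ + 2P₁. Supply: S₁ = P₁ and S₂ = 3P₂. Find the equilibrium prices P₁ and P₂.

P₁ = 611/11, P₂ = 690/11

Market 1: 215 - 4P₁ + P₂ = P₁ → 5P₁ - P₂ = 215.
Market 2: 7P₂ - 2P₁ = 328.
Eliminating P₂: 7×(1) + 1×(2) gives 33P₁ = 1833, so P₁ = 611/11.
Back-substitute into (2): P₂ = (328 + 2×611/11) / 7 = 690/11.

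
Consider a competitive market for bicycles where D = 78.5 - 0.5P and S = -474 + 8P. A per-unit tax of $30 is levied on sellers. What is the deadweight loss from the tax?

Deadweight loss = 3600/17

Pre-tax equilibrium: P* = 65, Q* = 46.
Tax on sellers shifts supply to S = -474 + 8(P − 30) = -714 + 8P.
78.5 - 0.5P = -714 + 8P gives buyer price Pb = 1585/17; sellers receive Ps = 1585/17 − 30 = 1075/17.
New quantity: Q = 78.5 − 0.5(1585/17) = 542/17.
DWL = ½ × 30 × (46 − 542/17) = 3600/17.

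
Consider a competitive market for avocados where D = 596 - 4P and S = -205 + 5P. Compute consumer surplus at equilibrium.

Equilibrium: 596 - 4P = -205 + 5P gives P* = 89, Q* = 240.
Demand choke price (D = 0): P = 149.
CS = ½(149 − 89)(240) = 7200.

Consumer surplus = 7200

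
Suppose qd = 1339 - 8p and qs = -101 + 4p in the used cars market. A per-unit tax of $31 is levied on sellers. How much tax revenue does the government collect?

Tax revenue = 27559/3

Pre-tax equilibrium: p* = 120, q* = 379.
Tax on sellers shifts supply to qs = -101 + 4(p − 31) = -225 + 4p.
1339 - 8p = -225 + 4p gives buyer price pb = 391/3; sellers receive ps = 391/3 − 31 = 298/3.
New quantity: q = 1339 − 8(391/3) = 889/3.
Revenue = 31 × 889/3 = 27559/3.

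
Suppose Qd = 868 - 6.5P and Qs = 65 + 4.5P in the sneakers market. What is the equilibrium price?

P* = 73

Set Qd = Qs: 868 - 6.5P = 65 + 4.5P.
803 = 11P, so P* = 73.
Q* = 868 − 6.5(73) = 393.5.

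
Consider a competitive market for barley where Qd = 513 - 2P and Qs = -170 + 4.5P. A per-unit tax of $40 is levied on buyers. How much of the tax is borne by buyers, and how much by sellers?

Pre-tax equilibrium: P* = 1366/13, Q* = 3937/13.
Tax on buyers shifts demand to Qd = 513 − 2(P + 40) = 433 - 2P.
433 - 2P = -170 + 4.5P gives seller price Ps = 1206/13; buyers pay Pb = 1206/13 + 40 = 1726/13.
New quantity: Q = 513 − 2(1726/13) = 3217/13.
Buyer burden = 1726/13 − 1366/13 = 360/13; seller burden = 1366/13 − 1206/13 = 160/13.

Buyers bear 360/13, sellers bear 160/13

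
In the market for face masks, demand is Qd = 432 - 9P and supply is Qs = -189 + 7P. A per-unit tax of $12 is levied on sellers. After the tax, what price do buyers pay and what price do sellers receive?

Buyers pay $44.0625, sellers receive $32.0625

Pre-tax equilibrium: P* = 38.8125, Q* = 82.6875.
Tax on sellers shifts supply to Qs = -189 + 7(P − 12) = -273 + 7P.
432 - 9P = -273 + 7P gives buyer price Pb = 44.0625; sellers receive Ps = 44.0625 − 12 = 32.0625.
New quantity: Q = 432 − 9(44.0625) = 35.4375.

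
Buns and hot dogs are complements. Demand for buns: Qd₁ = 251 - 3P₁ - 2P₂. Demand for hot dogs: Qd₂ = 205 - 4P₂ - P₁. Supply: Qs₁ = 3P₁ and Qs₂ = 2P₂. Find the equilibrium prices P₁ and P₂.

Market 1: 251 - 3P₁ - 2P₂ = 3P₁ → 6P₁ + 2P₂ = 251.
Market 2: 6P₂ + P₁ = 205.
Eliminating P₂: 6×(1) − 2×(2) gives 34P₁ = 1096, so P₁ = 548/17.
Back-substitute into (2): P₂ = (205 − 1×548/17) / 6 = 979/34.

P₁ = 548/17, P₂ = 979/34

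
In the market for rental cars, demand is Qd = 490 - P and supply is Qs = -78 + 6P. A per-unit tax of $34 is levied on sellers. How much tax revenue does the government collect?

Tax revenue = 90372/7

Pre-tax equilibrium: P* = 568/7, Q* = 2862/7.
Tax on sellers shifts supply to Qs = -78 + 6(P − 34) = -282 + 6P.
490 - P = -282 + 6P gives buyer price Pb = 772/7; sellers receive Ps = 772/7 − 34 = 534/7.
New quantity: Q = 490 − 1(772/7) = 2658/7.
Revenue = 34 × 2658/7 = 90372/7.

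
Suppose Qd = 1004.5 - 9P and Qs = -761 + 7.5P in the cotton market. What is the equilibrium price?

Set Qd = Qs: 1004.5 - 9P = -761 + 7.5P.
1765.5 = 16.5P, so P* = 107.
Q* = 1004.5 − 9(107) = 41.5.

P* = 107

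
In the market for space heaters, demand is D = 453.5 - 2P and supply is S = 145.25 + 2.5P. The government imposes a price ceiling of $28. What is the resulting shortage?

Equilibrium price would be P* = 68.5, so the ceiling at 28 binds.
At P = 28: D = 453.5 − 2(28) = 397.5, S = 145.25 + 2.5(28) = 215.25.
Shortage = 397.5 − 215.25 = 182.25.

Shortage = 182.25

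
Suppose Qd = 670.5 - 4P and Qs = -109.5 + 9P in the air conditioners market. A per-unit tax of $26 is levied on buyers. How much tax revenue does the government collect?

Pre-tax equilibrium: P* = 60, Q* = 430.5.
Tax on buyers shifts demand to Qd = 670.5 − 4(P + 26) = 566.5 - 4P.
566.5 - 4P = -109.5 + 9P gives seller price Ps = 52; buyers pay Pb = 52 + 26 = 78.
New quantity: Q = 670.5 − 4(78) = 358.5.
Revenue = 26 × 358.5 = 9321.

Tax revenue = 9321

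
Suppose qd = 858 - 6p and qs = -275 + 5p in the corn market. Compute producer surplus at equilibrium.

Equilibrium: 858 - 6p = -275 + 5p gives p* = 103, q* = 240.
Supply starts at p = 55 (where qs = 0).
PS = ½(103 − 55)(240) = 5760.

Producer surplus = 5760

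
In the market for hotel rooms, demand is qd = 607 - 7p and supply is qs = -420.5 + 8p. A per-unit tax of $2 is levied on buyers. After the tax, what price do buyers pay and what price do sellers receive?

Buyers pay 2087/30, sellers receive 2027/30

Pre-tax equilibrium: p* = 68.5, q* = 127.5.
Tax on buyers shifts demand to qd = 607 − 7(p + 2) = 593 - 7p.
593 - 7p = -420.5 + 8p gives seller price ps = 2027/30; buyers pay pb = 2027/30 + 2 = 2087/30.
New quantity: q = 607 − 7(2087/30) = 3601/30.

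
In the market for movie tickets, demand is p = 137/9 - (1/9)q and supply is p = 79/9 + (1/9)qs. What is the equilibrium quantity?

q* = 29

Set the two price expressions equal: 137/9 - (1/9)q = 79/9 + (1/9)q.
58/9 = (2/9)q, so q* = 29.
p* = 137/9 − (1/9)(29) = 12.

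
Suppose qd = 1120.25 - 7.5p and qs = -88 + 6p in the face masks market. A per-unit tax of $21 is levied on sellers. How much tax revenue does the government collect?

Pre-tax equilibrium: p* = 89.5, q* = 449.
Tax on sellers shifts supply to qs = -88 + 6(p − 21) = -214 + 6p.
1120.25 - 7.5p = -214 + 6p gives buyer price pb = 593/6; sellers receive ps = 593/6 − 21 = 467/6.
New quantity: q = 1120.25 − 7.5(593/6) = 379.
Revenue = 21 × 379 = 7959.

Tax revenue = 7959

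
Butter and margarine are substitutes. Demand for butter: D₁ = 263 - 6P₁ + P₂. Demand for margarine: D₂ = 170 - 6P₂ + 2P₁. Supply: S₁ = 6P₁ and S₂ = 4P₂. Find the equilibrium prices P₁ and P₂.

P₁ = 1400/59, P₂ = 1283/59

Market 1: 263 - 6P₁ + P₂ = 6P₁ → 12P₁ - P₂ = 263.
Market 2: 10P₂ - 2P₁ = 170.
Eliminating P₂: 10×(1) + 1×(2) gives 118P₁ = 2800, so P₁ = 1400/59.
Back-substitute into (2): P₂ = (170 + 2×1400/59) / 10 = 1283/59.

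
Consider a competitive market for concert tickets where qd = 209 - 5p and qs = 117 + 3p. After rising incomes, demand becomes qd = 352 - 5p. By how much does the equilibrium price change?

Original equilibrium: p* = 11.5, q* = 151.5.
New equilibrium: 352 - 5p = 117 + 3p, so 235 = 8p and p' = 29.375; q' = 352 − 5(29.375) = 205.125.
Change in price: 29.375 − 11.5 = 17.875.

Δp = 17.875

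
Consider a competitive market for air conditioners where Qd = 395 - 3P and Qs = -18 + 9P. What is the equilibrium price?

P* = 413/12

Set Qd = Qs: 395 - 3P = -18 + 9P.
413 = 12P, so P* = 413/12.
Q* = 395 − 3(413/12) = 291.75.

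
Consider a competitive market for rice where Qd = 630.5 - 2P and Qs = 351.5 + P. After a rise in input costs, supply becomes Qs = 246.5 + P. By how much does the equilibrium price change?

Original equilibrium: P* = 93, Q* = 444.5.
New equilibrium: 630.5 - 2P = 246.5 + P, so 384 = 3P and P' = 128; Q' = 630.5 − 2(128) = 374.5.
Change in price: 128 − 93 = 35.

ΔP = 35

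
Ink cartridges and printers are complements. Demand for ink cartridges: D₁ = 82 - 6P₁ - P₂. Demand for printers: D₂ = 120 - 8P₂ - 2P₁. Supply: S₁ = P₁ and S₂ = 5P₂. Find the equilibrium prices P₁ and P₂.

Market 1: 82 - 6P₁ - P₂ = P₁ → 7P₁ + P₂ = 82.
Market 2: 13P₂ + 2P₁ = 120.
Eliminating P₂: 13×(1) − 1×(2) gives 89P₁ = 946, so P₁ = 946/89.
Back-substitute into (2): P₂ = (120 − 2×946/89) / 13 = 676/89.

P₁ = 946/89, P₂ = 676/89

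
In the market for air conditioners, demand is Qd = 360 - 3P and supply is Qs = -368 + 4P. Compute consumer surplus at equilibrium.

Equilibrium: 360 - 3P = -368 + 4P gives P* = 104, Q* = 48.
Demand choke price (Qd = 0): P = 120.
CS = ½(120 − 104)(48) = 384.

Consumer surplus = 384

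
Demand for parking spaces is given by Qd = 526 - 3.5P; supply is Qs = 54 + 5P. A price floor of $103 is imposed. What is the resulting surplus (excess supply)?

Equilibrium price would be P* = 944/17, so the floor at 103 binds.
At P = 103: Qd = 165.5, Qs = 569.
Surplus = 569 − 165.5 = 403.5.

Surplus = 403.5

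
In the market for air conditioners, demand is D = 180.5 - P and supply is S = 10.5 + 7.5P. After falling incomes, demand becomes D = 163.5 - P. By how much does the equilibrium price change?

Original equilibrium: P* = 20, Q* = 160.5.
New equilibrium: 163.5 - P = 10.5 + 7.5P, so 153 = 8.5P and P' = 18; Q' = 163.5 − 1(18) = 145.5.
Change in price: 18 − 20 = -2.

ΔP = -2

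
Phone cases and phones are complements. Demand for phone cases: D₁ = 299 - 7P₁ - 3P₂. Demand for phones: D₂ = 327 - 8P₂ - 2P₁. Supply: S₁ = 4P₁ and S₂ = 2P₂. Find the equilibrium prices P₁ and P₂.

Market 1: 299 - 7P₁ - 3P₂ = 4P₁ → 11P₁ + 3P₂ = 299.
Market 2: 10P₂ + 2P₁ = 327.
Eliminating P₂: 10×(1) − 3×(2) gives 104P₁ = 2009, so P₁ = 2009/104.
Back-substitute into (2): P₂ = (327 − 2×2009/104) / 10 = 2999/104.

P₁ = 2009/104, P₂ = 2999/104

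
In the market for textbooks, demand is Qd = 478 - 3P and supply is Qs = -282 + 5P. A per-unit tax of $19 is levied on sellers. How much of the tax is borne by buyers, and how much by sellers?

Buyers bear $11.875, sellers bear $7.125

Pre-tax equilibrium: P* = 95, Q* = 193.
Tax on sellers shifts supply to Qs = -282 + 5(P − 19) = -377 + 5P.
478 - 3P = -377 + 5P gives buyer price Pb = 106.875; sellers receive Ps = 106.875 − 19 = 87.875.
New quantity: Q = 478 − 3(106.875) = 157.375.
Buyer burden = 106.875 − 95 = 11.875; seller burden = 95 − 87.875 = 7.125.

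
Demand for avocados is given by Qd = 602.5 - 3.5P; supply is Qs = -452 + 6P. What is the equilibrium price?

P* = 111

Set Qd = Qs: 602.5 - 3.5P = -452 + 6P.
1054.5 = 9.5P, so P* = 111.
Q* = 602.5 − 3.5(111) = 214.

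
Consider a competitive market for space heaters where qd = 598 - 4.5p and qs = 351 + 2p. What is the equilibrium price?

p* = 38

Set qd = qs: 598 - 4.5p = 351 + 2p.
247 = 6.5p, so p* = 38.
q* = 598 − 4.5(38) = 427.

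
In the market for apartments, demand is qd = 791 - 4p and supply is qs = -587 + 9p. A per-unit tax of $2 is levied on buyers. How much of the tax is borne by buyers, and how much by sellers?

Buyers bear 18/13, sellers bear 8/13

Pre-tax equilibrium: p* = 106, q* = 367.
Tax on buyers shifts demand to qd = 791 − 4(p + 2) = 783 - 4p.
783 - 4p = -587 + 9p gives seller price ps = 1370/13; buyers pay pb = 1370/13 + 2 = 1396/13.
New quantity: q = 791 − 4(1396/13) = 4699/13.
Buyer burden = 1396/13 − 106 = 18/13; seller burden = 106 − 1370/13 = 8/13.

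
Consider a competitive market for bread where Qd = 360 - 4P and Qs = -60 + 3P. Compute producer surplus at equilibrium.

Equilibrium: 360 - 4P = -60 + 3P gives P* = 60, Q* = 120.
Supply starts at P = 20 (where Qs = 0).
PS = ½(60 − 20)(120) = 2400.

Producer surplus = 2400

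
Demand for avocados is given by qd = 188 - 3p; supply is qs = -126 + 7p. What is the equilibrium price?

p* = 31.4

Set qd = qs: 188 - 3p = -126 + 7p.
314 = 10p, so p* = 31.4.
q* = 188 − 3(31.4) = 93.8.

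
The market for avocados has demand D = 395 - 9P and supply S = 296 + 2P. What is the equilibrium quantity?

Q* = 314

Set D = S: 395 - 9P = 296 + 2P.
99 = 11P, so P* = 9.
Q* = 395 − 9(9) = 314.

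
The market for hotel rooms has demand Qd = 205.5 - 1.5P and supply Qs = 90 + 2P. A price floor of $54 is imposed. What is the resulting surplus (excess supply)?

Surplus = 73.5

Equilibrium price would be P* = 33, so the floor at 54 binds.
At P = 54: Qd = 124.5, Qs = 198.
Surplus = 198 − 124.5 = 73.5.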